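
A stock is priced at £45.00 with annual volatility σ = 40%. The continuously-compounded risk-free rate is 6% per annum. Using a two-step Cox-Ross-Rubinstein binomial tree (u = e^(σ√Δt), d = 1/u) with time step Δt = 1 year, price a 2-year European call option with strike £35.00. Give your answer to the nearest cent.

CRR parameters: u = e^(σ√Δt) = e^(0.4·√1) = 1.4918, d = 1/u = 0.6703
Per-period rate: rΔt = 0.06·1 = 0.06, so R = e^0.06 = 1.0618
Risk-neutral probability p = (e^0.06 − 0.6703)/(1.4918 − 0.6703) = 0.3915/0.8215 = 0.4766
Terminal stock prices: S_uu = 100.1, S_ud = 45, S_dd = 20.22
Terminal payoffs (S − K): max(65.15, 0) = 65.15, max(10, 0) = 10, max(-14.78, 0) = 0
Node u (S = 67.13): V_u = e^(−0.06)·[0.4766·65.1493 + 0.5234·10.0000] = 34.1704
Node d (S = 30.16): V_d = e^(−0.06)·[0.4766·10.0000 + 0.5234·0.0000] = 4.4883
Node 0 (S = 45): V_0 = e^(−0.06)·[0.4766·34.1704 + 0.5234·4.4883] = 17.5491

£17.55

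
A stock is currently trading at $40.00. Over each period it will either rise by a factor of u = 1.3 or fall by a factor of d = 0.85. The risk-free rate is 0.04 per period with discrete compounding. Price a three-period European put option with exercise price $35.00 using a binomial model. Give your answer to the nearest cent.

$1.79

Risk-neutral probability p = (1 + 0.04 − 0.85)/(1.3 − 0.85) = 0.1900/0.4500 = 0.4222
Terminal stock prices: S_uuu = 87.88, S_uud = 57.46, S_udd = 37.57, S_ddd = 24.56
Terminal payoffs (K − S): max(-52.88, 0) = 0, max(-22.46, 0) = 0, max(-2.57, 0) = 0, max(10.44, 0) = 10.44
Node uu (S = 67.6): V_uu = 1/1.04·[0.4222·0.0000 + 0.5778·0.0000] = 0.0000
Node ud (S = 44.2): V_ud = 1/1.04·[0.4222·0.0000 + 0.5778·0.0000] = 0.0000
Node dd (S = 28.9): V_dd = 1/1.04·[0.4222·0.0000 + 0.5778·10.4350] = 5.7972
Node u (S = 52): V_u = 1/1.04·[0.4222·0.0000 + 0.5778·0.0000] = 0.0000
Node d (S = 34): V_d = 1/1.04·[0.4222·0.0000 + 0.5778·5.7972] = 3.2207
Node 0 (S = 40): V_0 = 1/1.04·[0.4222·0.0000 + 0.5778·3.2207] = 1.7893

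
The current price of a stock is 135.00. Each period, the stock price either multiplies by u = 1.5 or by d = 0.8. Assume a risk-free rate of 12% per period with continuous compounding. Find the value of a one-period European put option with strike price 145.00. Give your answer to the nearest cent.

Risk-neutral probability p = (e^0.12 − 0.8)/(1.5 − 0.8) = 0.3275/0.7000 = 0.4679
Terminal stock prices: S_u = 202.5, S_d = 108
Terminal payoffs (K − S): max(-57.5, 0) = 0, max(37, 0) = 37
Node 0 (S = 135): V_0 = e^(−0.12)·[0.4679·0.0000 + 0.5321·37.0000] = 17.4630

17.46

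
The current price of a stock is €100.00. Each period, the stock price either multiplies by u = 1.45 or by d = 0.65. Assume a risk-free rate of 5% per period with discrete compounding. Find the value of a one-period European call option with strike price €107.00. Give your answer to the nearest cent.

Risk-neutral probability p = (1 + 0.05 − 0.65)/(1.45 − 0.65) = 0.4000/0.8000 = 0.5000
Terminal stock prices: S_u = 145, S_d = 65
Terminal payoffs (S − K): max(38, 0) = 38, max(-42, 0) = 0
Node 0 (S = 100): V_0 = 1/1.05·[0.5000·38.0000 + 0.5000·0.0000] = 18.0952

€18.10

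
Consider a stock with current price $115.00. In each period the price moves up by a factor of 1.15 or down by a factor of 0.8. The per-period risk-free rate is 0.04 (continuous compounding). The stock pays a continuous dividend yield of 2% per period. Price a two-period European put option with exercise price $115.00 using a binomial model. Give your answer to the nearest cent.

$9.22

Per-period risk-free factor R = e^0.04 = 1.0408; dividend-adjusted growth = e^(0.04−0.02) = 1.0202.
Risk-neutral probability p = (1.0202 − 0.8)/(1.15 − 0.8) = 0.2202/0.3500 = 0.6291
Terminal stock prices: S_uu = 152.1, S_ud = 105.8, S_dd = 73.6
Terminal payoffs (K − S): max(-37.09, 0) = 0, max(9.2, 0) = 9.2, max(41.4, 0) = 41.4
Node u (S = 132.2): V_u = e^(−0.04)·[0.6291·0.0000 + 0.3709·9.2000] = 3.2781
Node d (S = 92): V_d = e^(−0.04)·[0.6291·9.2000 + 0.3709·41.4000] = 20.3125
Node 0 (S = 115): V_0 = e^(−0.04)·[0.6291·3.2781 + 0.3709·20.3125] = 9.2191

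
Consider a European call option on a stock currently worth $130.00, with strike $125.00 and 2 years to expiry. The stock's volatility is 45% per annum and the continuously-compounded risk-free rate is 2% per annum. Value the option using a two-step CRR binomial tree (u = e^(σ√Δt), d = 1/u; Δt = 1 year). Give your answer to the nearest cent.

$33.94

CRR parameters: u = e^(σ√Δt) = e^(0.45·√1) = 1.5683, d = 1/u = 0.6376
Per-period rate: rΔt = 0.02·1 = 0.02, so R = e^0.02 = 1.0202
Risk-neutral probability p = (e^0.02 − 0.6376)/(1.5683 − 0.6376) = 0.3826/0.9307 = 0.4111
Terminal stock prices: S_uu = 319.7, S_ud = 130, S_dd = 52.85
Terminal payoffs (S − K): max(194.7, 0) = 194.7, max(5, 0) = 5, max(-72.15, 0) = 0
Node u (S = 203.9): V_u = e^(−0.02)·[0.4111·194.7484 + 0.5889·5.0000] = 81.3557
Node d (S = 82.89): V_d = e^(−0.02)·[0.4111·5.0000 + 0.5889·0.0000] = 2.0146
Node 0 (S = 130): V_0 = e^(−0.02)·[0.4111·81.3557 + 0.5889·2.0146] = 33.9434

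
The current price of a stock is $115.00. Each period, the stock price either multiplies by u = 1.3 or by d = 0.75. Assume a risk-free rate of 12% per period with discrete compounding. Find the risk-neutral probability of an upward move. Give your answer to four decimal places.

p = 0.6727

Risk-neutral probability p = (1 + 0.12 − 0.75)/(1.3 − 0.75) = 0.3700/0.5500 = 0.6727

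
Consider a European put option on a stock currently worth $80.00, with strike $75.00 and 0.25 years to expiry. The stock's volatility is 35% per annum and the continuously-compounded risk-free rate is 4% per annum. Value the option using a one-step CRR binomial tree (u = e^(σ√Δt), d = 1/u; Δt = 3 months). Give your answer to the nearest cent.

CRR parameters: u = e^(σ√Δt) = e^(0.35·√0.25) = 1.1912, d = 1/u = 0.8395
Per-period rate: rΔt = 0.04·0.25 = 0.01, so R = e^0.01 = 1.0101
Risk-neutral probability p = (e^0.01 − 0.8395)/(1.1912 − 0.8395) = 0.1706/0.3518 = 0.4849
Terminal stock prices: S_u = 95.3, S_d = 67.16
Terminal payoffs (K − S): max(-20.3, 0) = 0, max(7.843, 0) = 7.843
Node 0 (S = 80): V_0 = e^(−0.01)·[0.4849·0.0000 + 0.5151·7.8434] = 3.9997

$4.00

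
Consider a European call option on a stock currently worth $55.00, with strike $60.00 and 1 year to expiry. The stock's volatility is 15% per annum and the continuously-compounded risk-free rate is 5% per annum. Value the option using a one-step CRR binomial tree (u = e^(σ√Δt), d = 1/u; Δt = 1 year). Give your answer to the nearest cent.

CRR parameters: u = e^(σ√Δt) = e^(0.15·√1) = 1.1618, d = 1/u = 0.8607
Per-period rate: rΔt = 0.05·1 = 0.05, so R = e^0.05 = 1.0513
Risk-neutral probability p = (e^0.05 − 0.8607)/(1.1618 − 0.8607) = 0.1906/0.3011 = 0.6328
Terminal stock prices: S_u = 63.9, S_d = 47.34
Terminal payoffs (S − K): max(3.901, 0) = 3.901, max(-12.66, 0) = 0
Node 0 (S = 55): V_0 = e^(−0.05)·[0.6328·3.9009 + 0.3672·0.0000] = 2.3482

$2.35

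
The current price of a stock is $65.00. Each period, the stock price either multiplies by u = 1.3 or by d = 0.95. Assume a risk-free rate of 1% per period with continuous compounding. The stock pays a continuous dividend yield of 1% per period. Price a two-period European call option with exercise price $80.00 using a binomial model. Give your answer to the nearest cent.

Per-period risk-free factor R = e^0.01 = 1.0101; dividend-adjusted growth = e^(0.01−0.01) = 1.0000.
Risk-neutral probability p = (1.0000 − 0.95)/(1.3 − 0.95) = 0.0500/0.3500 = 0.1429
Terminal stock prices: S_uu = 109.9, S_ud = 80.27, S_dd = 58.66
Terminal payoffs (S − K): max(29.85, 0) = 29.85, max(0.275, 0) = 0.275, max(-21.34, 0) = 0
Node u (S = 84.5): V_u = e^(−0.01)·[0.1429·29.8500 + 0.8571·0.2750] = 4.4552
Node d (S = 61.75): V_d = e^(−0.01)·[0.1429·0.2750 + 0.8571·0.0000] = 0.0389
Node 0 (S = 65): V_0 = e^(−0.01)·[0.1429·4.4552 + 0.8571·0.0389] = 0.6631

$0.66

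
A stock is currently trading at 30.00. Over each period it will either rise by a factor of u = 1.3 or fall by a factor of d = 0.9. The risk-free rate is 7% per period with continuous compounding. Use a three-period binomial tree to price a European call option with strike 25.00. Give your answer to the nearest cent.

10.20

Risk-neutral probability p = (e^0.07 − 0.9)/(1.3 − 0.9) = 0.1725/0.4000 = 0.4313
Terminal stock prices: S_uuu = 65.91, S_uud = 45.63, S_udd = 31.59, S_ddd = 21.87
Terminal payoffs (S − K): max(40.91, 0) = 40.91, max(20.63, 0) = 20.63, max(6.59, 0) = 6.59, max(-3.13, 0) = 0
Node uu (S = 50.7): V_uu = e^(−0.07)·[0.4313·40.9100 + 0.5687·20.6300] = 27.3902
Node ud (S = 35.1): V_ud = e^(−0.07)·[0.4313·20.6300 + 0.5687·6.5900] = 11.7902
Node dd (S = 24.3): V_dd = e^(−0.07)·[0.4313·6.5900 + 0.5687·0.0000] = 2.6499
Node u (S = 39): V_u = e^(−0.07)·[0.4313·27.3902 + 0.5687·11.7902] = 17.2660
Node d (S = 27): V_d = e^(−0.07)·[0.4313·11.7902 + 0.5687·2.6499] = 6.1462
Node 0 (S = 30): V_0 = e^(−0.07)·[0.4313·17.2660 + 0.5687·6.1462] = 10.2021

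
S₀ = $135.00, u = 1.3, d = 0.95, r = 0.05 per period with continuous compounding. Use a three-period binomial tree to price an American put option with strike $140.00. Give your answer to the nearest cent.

$8.30

Risk-neutral probability p = (e^0.05 − 0.95)/(1.3 − 0.95) = 0.1013/0.3500 = 0.2893
Terminal stock prices: S_uuu = 296.6, S_uud = 216.7, S_udd = 158.4, S_ddd = 115.7
Terminal payoffs (K − S): max(-156.6, 0) = 0, max(-76.74, 0) = 0, max(-18.39, 0) = 0, max(24.25, 0) = 24.25
Node uu (S = 228.2): continuation = e^(−0.05)·[0.2893·0.0000 + 0.7107·0.0000] = 0.0000; exercise value = 0.0000 ≤ continuation, so V_uu = 0.0000
Node ud (S = 166.7): continuation = e^(−0.05)·[0.2893·0.0000 + 0.7107·0.0000] = 0.0000; exercise value = 0.0000 ≤ continuation, so V_ud = 0.0000
Node dd (S = 121.8): continuation = e^(−0.05)·[0.2893·0.0000 + 0.7107·24.2544] = 16.3958; exercise value = 18.1625 > continuation, so V_dd = 18.1625 (exercise)
Node u (S = 175.5): continuation = e^(−0.05)·[0.2893·0.0000 + 0.7107·0.0000] = 0.0000; exercise value = 0.0000 ≤ continuation, so V_u = 0.0000
Node d (S = 128.2): continuation = e^(−0.05)·[0.2893·0.0000 + 0.7107·18.1625] = 12.2778; exercise value = 11.7500 ≤ continuation, so V_d = 12.2778
Node 0 (S = 135): continuation = e^(−0.05)·[0.2893·0.0000 + 0.7107·12.2778] = 8.2997; exercise value = 5.0000 ≤ continuation, so V_0 = 8.2997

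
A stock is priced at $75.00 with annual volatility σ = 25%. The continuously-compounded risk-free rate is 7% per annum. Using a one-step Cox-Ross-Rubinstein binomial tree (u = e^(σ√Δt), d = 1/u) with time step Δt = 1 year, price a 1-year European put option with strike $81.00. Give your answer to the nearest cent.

$8.82

CRR parameters: u = e^(σ√Δt) = e^(0.25·√1) = 1.2840, d = 1/u = 0.7788
Per-period rate: rΔt = 0.07·1 = 0.07, so R = e^0.07 = 1.0725
Risk-neutral probability p = (e^0.07 − 0.7788)/(1.2840 − 0.7788) = 0.2937/0.5052 = 0.5813
Terminal stock prices: S_u = 96.3, S_d = 58.41
Terminal payoffs (K − S): max(-15.3, 0) = 0, max(22.59, 0) = 22.59
Node 0 (S = 75): V_0 = e^(−0.07)·[0.5813·0.0000 + 0.4187·22.5899] = 8.8181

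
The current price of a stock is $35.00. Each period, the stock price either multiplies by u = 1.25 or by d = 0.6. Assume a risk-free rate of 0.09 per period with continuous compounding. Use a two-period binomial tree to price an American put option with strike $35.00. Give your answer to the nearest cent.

$4.40

Risk-neutral probability p = (e^0.09 − 0.6)/(1.25 − 0.6) = 0.4942/0.6500 = 0.7603
Terminal stock prices: S_uu = 54.69, S_ud = 26.25, S_dd = 12.6
Terminal payoffs (K − S): max(-19.69, 0) = 0, max(8.75, 0) = 8.75, max(22.4, 0) = 22.4
Node u (S = 43.75): continuation = e^(−0.09)·[0.7603·0.0000 + 0.2397·8.7500] = 1.9171; exercise value = 0.0000 ≤ continuation, so V_u = 1.9171
Node d (S = 21): continuation = e^(−0.09)·[0.7603·8.7500 + 0.2397·22.4000] = 10.9876; exercise value = 14.0000 > continuation, so V_d = 14.0000 (exercise)
Node 0 (S = 35): continuation = e^(−0.09)·[0.7603·1.9171 + 0.2397·14.0000] = 4.3994; exercise value = 0.0000 ≤ continuation, so V_0 = 4.3994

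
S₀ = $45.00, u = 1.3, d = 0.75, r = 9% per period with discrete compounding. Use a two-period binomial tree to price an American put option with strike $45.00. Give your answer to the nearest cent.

Risk-neutral probability p = (1 + 0.09 − 0.75)/(1.3 − 0.75) = 0.3400/0.5500 = 0.6182
Terminal stock prices: S_uu = 76.05, S_ud = 43.88, S_dd = 25.31
Terminal payoffs (K − S): max(-31.05, 0) = 0, max(1.125, 0) = 1.125, max(19.69, 0) = 19.69
Node u (S = 58.5): continuation = 1/1.09·[0.6182·0.0000 + 0.3818·1.1250] = 0.3941; exercise value = 0.0000 ≤ continuation, so V_u = 0.3941
Node d (S = 33.75): continuation = 1/1.09·[0.6182·1.1250 + 0.3818·19.6875] = 7.5344; exercise value = 11.2500 > continuation, so V_d = 11.2500 (exercise)
Node 0 (S = 45): continuation = 1/1.09·[0.6182·0.3941 + 0.3818·11.2500] = 4.1643; exercise value = 0.0000 ≤ continuation, so V_0 = 4.1643

$4.16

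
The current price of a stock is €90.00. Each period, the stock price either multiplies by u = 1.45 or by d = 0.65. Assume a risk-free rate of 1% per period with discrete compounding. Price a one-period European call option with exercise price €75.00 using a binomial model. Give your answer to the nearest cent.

€24.73

Risk-neutral probability p = (1 + 0.01 − 0.65)/(1.45 − 0.65) = 0.3600/0.8000 = 0.4500
Terminal stock prices: S_u = 130.5, S_d = 58.5
Terminal payoffs (S − K): max(55.5, 0) = 55.5, max(-16.5, 0) = 0
Node 0 (S = 90): V_0 = 1/1.01·[0.4500·55.5000 + 0.5500·0.0000] = 24.7277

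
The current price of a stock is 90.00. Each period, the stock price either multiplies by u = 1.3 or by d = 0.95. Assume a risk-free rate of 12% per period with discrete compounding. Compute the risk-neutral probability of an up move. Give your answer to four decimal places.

Risk-neutral probability p = (1 + 0.12 − 0.95)/(1.3 − 0.95) = 0.1700/0.3500 = 0.4857

p = 0.4857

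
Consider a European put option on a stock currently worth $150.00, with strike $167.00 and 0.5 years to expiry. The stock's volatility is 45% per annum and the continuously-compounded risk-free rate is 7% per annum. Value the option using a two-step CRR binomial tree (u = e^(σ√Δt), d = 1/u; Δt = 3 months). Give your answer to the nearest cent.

CRR parameters: u = e^(σ√Δt) = e^(0.45·√0.25) = 1.2523, d = 1/u = 0.7985
Per-period rate: rΔt = 0.07·0.25 = 0.0175, so R = e^0.0175 = 1.0177
Risk-neutral probability p = (e^0.0175 − 0.7985)/(1.2523 − 0.7985) = 0.2191/0.4538 = 0.4829
Terminal stock prices: S_uu = 235.2, S_ud = 150, S_dd = 95.64
Terminal payoffs (K − S): max(-68.25, 0) = 0, max(17, 0) = 17, max(71.36, 0) = 71.36
Node u (S = 187.8): V_u = e^(−0.0175)·[0.4829·0.0000 + 0.5171·17.0000] = 8.6384
Node d (S = 119.8): V_d = e^(−0.0175)·[0.4829·17.0000 + 0.5171·71.3558] = 44.3255
Node 0 (S = 150): V_0 = e^(−0.0175)·[0.4829·8.6384 + 0.5171·44.3255] = 26.6226

$26.62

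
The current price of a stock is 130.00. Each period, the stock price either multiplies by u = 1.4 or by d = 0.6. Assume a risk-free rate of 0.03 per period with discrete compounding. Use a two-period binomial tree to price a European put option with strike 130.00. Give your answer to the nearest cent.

26.52

Risk-neutral probability p = (1 + 0.03 − 0.6)/(1.4 − 0.6) = 0.4300/0.8000 = 0.5375
Terminal stock prices: S_uu = 254.8, S_ud = 109.2, S_dd = 46.8
Terminal payoffs (K − S): max(-124.8, 0) = 0, max(20.8, 0) = 20.8, max(83.2, 0) = 83.2
Node u (S = 182): V_u = 1/1.03·[0.5375·0.0000 + 0.4625·20.8000] = 9.3398
Node d (S = 78): V_d = 1/1.03·[0.5375·20.8000 + 0.4625·83.2000] = 48.2136
Node 0 (S = 130): V_0 = 1/1.03·[0.5375·9.3398 + 0.4625·48.2136] = 26.5232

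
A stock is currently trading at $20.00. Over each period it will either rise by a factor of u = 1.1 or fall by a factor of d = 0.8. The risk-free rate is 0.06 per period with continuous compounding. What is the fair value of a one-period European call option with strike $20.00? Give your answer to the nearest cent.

$1.64

Risk-neutral probability p = (e^0.06 − 0.8)/(1.1 − 0.8) = 0.2618/0.3000 = 0.8728
Terminal stock prices: S_u = 22, S_d = 16
Terminal payoffs (S − K): max(2, 0) = 2, max(-4, 0) = 0
Node 0 (S = 20): V_0 = e^(−0.06)·[0.8728·2.0000 + 0.1272·0.0000] = 1.6439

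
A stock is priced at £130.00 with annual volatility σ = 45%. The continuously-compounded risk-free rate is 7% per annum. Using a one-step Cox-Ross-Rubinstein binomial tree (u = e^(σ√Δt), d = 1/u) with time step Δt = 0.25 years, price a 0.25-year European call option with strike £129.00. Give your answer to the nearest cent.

£16.04

CRR parameters: u = e^(σ√Δt) = e^(0.45·√0.25) = 1.2523, d = 1/u = 0.7985
Per-period rate: rΔt = 0.07·0.25 = 0.0175, so R = e^0.0175 = 1.0177
Risk-neutral probability p = (e^0.0175 − 0.7985)/(1.2523 − 0.7985) = 0.2191/0.4538 = 0.4829
Terminal stock prices: S_u = 162.8, S_d = 103.8
Terminal payoffs (S − K): max(33.8, 0) = 33.8, max(-25.19, 0) = 0
Node 0 (S = 130): V_0 = e^(−0.0175)·[0.4829·33.8020 + 0.5171·0.0000] = 16.0394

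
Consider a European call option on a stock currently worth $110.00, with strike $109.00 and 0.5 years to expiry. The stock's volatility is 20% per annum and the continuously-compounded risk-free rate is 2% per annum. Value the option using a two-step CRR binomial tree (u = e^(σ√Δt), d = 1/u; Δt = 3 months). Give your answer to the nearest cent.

$6.77

CRR parameters: u = e^(σ√Δt) = e^(0.2·√0.25) = 1.1052, d = 1/u = 0.9048
Per-period rate: rΔt = 0.02·0.25 = 0.005, so R = e^0.005 = 1.0050
Risk-neutral probability p = (e^0.005 − 0.9048)/(1.1052 − 0.9048) = 0.1002/0.2003 = 0.5000
Terminal stock prices: S_uu = 134.4, S_ud = 110, S_dd = 90.06
Terminal payoffs (S − K): max(25.35, 0) = 25.35, max(1, 0) = 1, max(-18.94, 0) = 0
Node u (S = 121.6): V_u = e^(−0.005)·[0.5000·25.3543 + 0.5000·1.0000] = 13.1124
Node d (S = 99.53): V_d = e^(−0.005)·[0.5000·1.0000 + 0.5000·0.0000] = 0.4975
Node 0 (S = 110): V_0 = e^(−0.005)·[0.5000·13.1124 + 0.5000·0.4975] = 6.7716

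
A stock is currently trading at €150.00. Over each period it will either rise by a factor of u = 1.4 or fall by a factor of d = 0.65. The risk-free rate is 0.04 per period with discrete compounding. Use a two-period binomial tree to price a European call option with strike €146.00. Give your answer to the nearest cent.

Risk-neutral probability p = (1 + 0.04 − 0.65)/(1.4 − 0.65) = 0.3900/0.7500 = 0.5200
Terminal stock prices: S_uu = 294, S_ud = 136.5, S_dd = 63.38
Terminal payoffs (S − K): max(148, 0) = 148, max(-9.5, 0) = 0, max(-82.62, 0) = 0
Node u (S = 210): V_u = 1/1.04·[0.5200·148.0000 + 0.4800·0.0000] = 74.0000
Node d (S = 97.5): V_d = 1/1.04·[0.5200·0.0000 + 0.4800·0.0000] = 0.0000
Node 0 (S = 150): V_0 = 1/1.04·[0.5200·74.0000 + 0.4800·0.0000] = 37.0000

€37.00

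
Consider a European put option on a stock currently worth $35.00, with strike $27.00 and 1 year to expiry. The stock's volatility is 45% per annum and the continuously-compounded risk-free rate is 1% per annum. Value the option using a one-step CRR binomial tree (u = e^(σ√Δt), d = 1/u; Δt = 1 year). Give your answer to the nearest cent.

$2.78

CRR parameters: u = e^(σ√Δt) = e^(0.45·√1) = 1.5683, d = 1/u = 0.6376
Per-period rate: rΔt = 0.01·1 = 0.01, so R = e^0.01 = 1.0101
Risk-neutral probability p = (e^0.01 − 0.6376)/(1.5683 − 0.6376) = 0.3724/0.9307 = 0.4002
Terminal stock prices: S_u = 54.89, S_d = 22.32
Terminal payoffs (K − S): max(-27.89, 0) = 0, max(4.683, 0) = 4.683
Node 0 (S = 35): V_0 = e^(−0.01)·[0.4002·0.0000 + 0.5998·4.6830] = 2.7811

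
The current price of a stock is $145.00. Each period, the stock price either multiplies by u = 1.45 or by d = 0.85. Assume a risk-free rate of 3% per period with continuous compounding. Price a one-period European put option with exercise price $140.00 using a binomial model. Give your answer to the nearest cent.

Risk-neutral probability p = (e^0.03 − 0.85)/(1.45 − 0.85) = 0.1805/0.6000 = 0.3008
Terminal stock prices: S_u = 210.2, S_d = 123.2
Terminal payoffs (K − S): max(-70.25, 0) = 0, max(16.75, 0) = 16.75
Node 0 (S = 145): V_0 = e^(−0.03)·[0.3008·0.0000 + 0.6992·16.7500] = 11.3662

$11.37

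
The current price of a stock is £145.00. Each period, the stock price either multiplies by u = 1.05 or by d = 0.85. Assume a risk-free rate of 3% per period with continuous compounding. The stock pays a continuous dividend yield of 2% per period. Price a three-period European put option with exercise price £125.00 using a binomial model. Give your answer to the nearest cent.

Per-period risk-free factor R = e^0.03 = 1.0305; dividend-adjusted growth = e^(0.03−0.02) = 1.0101.
Risk-neutral probability p = (1.0101 − 0.85)/(1.05 − 0.85) = 0.1601/0.2000 = 0.8003
Terminal stock prices: S_uuu = 167.9, S_uud = 135.9, S_udd = 110, S_ddd = 89.05
Terminal payoffs (K − S): max(-42.86, 0) = 0, max(-10.88, 0) = 0, max(15, 0) = 15, max(35.95, 0) = 35.95
Node uu (S = 159.9): V_uu = e^(−0.03)·[0.8003·0.0000 + 0.1997·0.0000] = 0.0000
Node ud (S = 129.4): V_ud = e^(−0.03)·[0.8003·0.0000 + 0.1997·14.9994] = 2.9076
Node dd (S = 104.8): V_dd = e^(−0.03)·[0.8003·14.9994 + 0.1997·35.9519] = 18.6176
Node u (S = 152.2): V_u = e^(−0.03)·[0.8003·0.0000 + 0.1997·2.9076] = 0.5636
Node d (S = 123.2): V_d = e^(−0.03)·[0.8003·2.9076 + 0.1997·18.6176] = 5.8670
Node 0 (S = 145): V_0 = e^(−0.03)·[0.8003·0.5636 + 0.1997·5.8670] = 1.5750

£1.57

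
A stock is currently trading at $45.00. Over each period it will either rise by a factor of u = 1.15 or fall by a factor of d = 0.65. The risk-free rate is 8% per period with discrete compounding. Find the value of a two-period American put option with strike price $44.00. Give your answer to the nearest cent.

Risk-neutral probability p = (1 + 0.08 − 0.65)/(1.15 − 0.65) = 0.4300/0.5000 = 0.8600
Terminal stock prices: S_uu = 59.51, S_ud = 33.64, S_dd = 19.01
Terminal payoffs (K − S): max(-15.51, 0) = 0, max(10.36, 0) = 10.36, max(24.99, 0) = 24.99
Node u (S = 51.75): continuation = 1/1.08·[0.8600·0.0000 + 0.1400·10.3625] = 1.3433; exercise value = 0.0000 ≤ continuation, so V_u = 1.3433
Node d (S = 29.25): continuation = 1/1.08·[0.8600·10.3625 + 0.1400·24.9875] = 11.4907; exercise value = 14.7500 > continuation, so V_d = 14.7500 (exercise)
Node 0 (S = 45): continuation = 1/1.08·[0.8600·1.3433 + 0.1400·14.7500] = 2.9817; exercise value = 0.0000 ≤ continuation, so V_0 = 2.9817

$2.98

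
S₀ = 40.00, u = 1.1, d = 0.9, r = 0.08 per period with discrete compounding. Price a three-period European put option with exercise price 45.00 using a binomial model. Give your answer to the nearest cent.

Risk-neutral probability p = (1 + 0.08 − 0.9)/(1.1 − 0.9) = 0.1800/0.2000 = 0.9000
Terminal stock prices: S_uuu = 53.24, S_uud = 43.56, S_udd = 35.64, S_ddd = 29.16
Terminal payoffs (K − S): max(-8.24, 0) = 0, max(1.44, 0) = 1.44, max(9.36, 0) = 9.36, max(15.84, 0) = 15.84
Node uu (S = 48.4): V_uu = 1/1.08·[0.9000·0.0000 + 0.1000·1.4400] = 0.1333
Node ud (S = 39.6): V_ud = 1/1.08·[0.9000·1.4400 + 0.1000·9.3600] = 2.0667
Node dd (S = 32.4): V_dd = 1/1.08·[0.9000·9.3600 + 0.1000·15.8400] = 9.2667
Node u (S = 44): V_u = 1/1.08·[0.9000·0.1333 + 0.1000·2.0667] = 0.3025
Node d (S = 36): V_d = 1/1.08·[0.9000·2.0667 + 0.1000·9.2667] = 2.5802
Node 0 (S = 40): V_0 = 1/1.08·[0.9000·0.3025 + 0.1000·2.5802] = 0.4910

0.49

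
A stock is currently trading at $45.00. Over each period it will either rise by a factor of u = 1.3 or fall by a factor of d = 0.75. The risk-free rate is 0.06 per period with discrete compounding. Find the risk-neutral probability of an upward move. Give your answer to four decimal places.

Risk-neutral probability p = (1 + 0.06 − 0.75)/(1.3 − 0.75) = 0.3100/0.5500 = 0.5636

p = 0.5636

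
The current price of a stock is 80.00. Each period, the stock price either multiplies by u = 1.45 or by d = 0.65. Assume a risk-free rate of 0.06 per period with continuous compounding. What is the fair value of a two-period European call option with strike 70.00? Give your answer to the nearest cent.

25.47

Risk-neutral probability p = (e^0.06 − 0.65)/(1.45 − 0.65) = 0.4118/0.8000 = 0.5148
Terminal stock prices: S_uu = 168.2, S_ud = 75.4, S_dd = 33.8
Terminal payoffs (S − K): max(98.2, 0) = 98.2, max(5.4, 0) = 5.4, max(-36.2, 0) = 0
Node u (S = 116): V_u = e^(−0.06)·[0.5148·98.2000 + 0.4852·5.4000] = 50.0765
Node d (S = 52): V_d = e^(−0.06)·[0.5148·5.4000 + 0.4852·0.0000] = 2.6180
Node 0 (S = 80): V_0 = e^(−0.06)·[0.5148·50.0765 + 0.4852·2.6180] = 25.4742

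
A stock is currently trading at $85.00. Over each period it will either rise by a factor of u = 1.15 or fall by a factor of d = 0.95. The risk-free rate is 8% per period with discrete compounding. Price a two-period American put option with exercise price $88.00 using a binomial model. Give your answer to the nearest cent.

Risk-neutral probability p = (1 + 0.08 − 0.95)/(1.15 − 0.95) = 0.1300/0.2000 = 0.6500
Terminal stock prices: S_uu = 112.4, S_ud = 92.86, S_dd = 76.71
Terminal payoffs (K − S): max(-24.41, 0) = 0, max(-4.862, 0) = 0, max(11.29, 0) = 11.29
Node u (S = 97.75): continuation = 1/1.08·[0.6500·0.0000 + 0.3500·0.0000] = 0.0000; exercise value = 0.0000 ≤ continuation, so V_u = 0.0000
Node d (S = 80.75): continuation = 1/1.08·[0.6500·0.0000 + 0.3500·11.2875] = 3.6580; exercise value = 7.2500 > continuation, so V_d = 7.2500 (exercise)
Node 0 (S = 85): continuation = 1/1.08·[0.6500·0.0000 + 0.3500·7.2500] = 2.3495; exercise value = 3.0000 > continuation, so V_0 = 3.0000 (exercise)

$3.00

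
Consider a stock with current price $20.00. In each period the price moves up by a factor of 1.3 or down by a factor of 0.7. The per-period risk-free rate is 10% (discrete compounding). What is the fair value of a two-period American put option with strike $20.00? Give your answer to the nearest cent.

$2.15

Risk-neutral probability p = (1 + 0.1 − 0.7)/(1.3 − 0.7) = 0.4000/0.6000 = 0.6667
Terminal stock prices: S_uu = 33.8, S_ud = 18.2, S_dd = 9.8
Terminal payoffs (K − S): max(-13.8, 0) = 0, max(1.8, 0) = 1.8, max(10.2, 0) = 10.2
Node u (S = 26): continuation = 1/1.1·[0.6667·0.0000 + 0.3333·1.8000] = 0.5455; exercise value = 0.0000 ≤ continuation, so V_u = 0.5455
Node d (S = 14): continuation = 1/1.1·[0.6667·1.8000 + 0.3333·10.2000] = 4.1818; exercise value = 6.0000 > continuation, so V_d = 6.0000 (exercise)
Node 0 (S = 20): continuation = 1/1.1·[0.6667·0.5455 + 0.3333·6.0000] = 2.1488; exercise value = 0.0000 ≤ continuation, so V_0 = 2.1488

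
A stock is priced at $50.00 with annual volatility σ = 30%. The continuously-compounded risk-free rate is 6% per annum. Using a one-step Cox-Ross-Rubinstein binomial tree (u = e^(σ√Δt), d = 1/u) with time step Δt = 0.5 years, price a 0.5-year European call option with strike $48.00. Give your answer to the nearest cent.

CRR parameters: u = e^(σ√Δt) = e^(0.3·√0.5) = 1.2363, d = 1/u = 0.8089
Per-period rate: rΔt = 0.06·0.5 = 0.03, so R = e^0.03 = 1.0305
Risk-neutral probability p = (e^0.03 − 0.8089)/(1.2363 − 0.8089) = 0.2216/0.4275 = 0.5184
Terminal stock prices: S_u = 61.82, S_d = 40.44
Terminal payoffs (S − K): max(13.82, 0) = 13.82, max(-7.557, 0) = 0
Node 0 (S = 50): V_0 = e^(−0.03)·[0.5184·13.8156 + 0.4816·0.0000] = 6.9505

$6.95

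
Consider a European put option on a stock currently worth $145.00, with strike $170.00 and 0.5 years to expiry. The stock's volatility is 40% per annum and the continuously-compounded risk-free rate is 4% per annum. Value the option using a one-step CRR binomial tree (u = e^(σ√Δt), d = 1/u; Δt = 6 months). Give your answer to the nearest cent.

$31.84

CRR parameters: u = e^(σ√Δt) = e^(0.4·√0.5) = 1.3269, d = 1/u = 0.7536
Per-period rate: rΔt = 0.04·0.5 = 0.02, so R = e^0.02 = 1.0202
Risk-neutral probability p = (e^0.02 − 0.7536)/(1.3269 − 0.7536) = 0.2666/0.5733 = 0.4650
Terminal stock prices: S_u = 192.4, S_d = 109.3
Terminal payoffs (K − S): max(-22.4, 0) = 0, max(60.72, 0) = 60.72
Node 0 (S = 145): V_0 = e^(−0.02)·[0.4650·0.0000 + 0.5350·60.7224] = 31.8434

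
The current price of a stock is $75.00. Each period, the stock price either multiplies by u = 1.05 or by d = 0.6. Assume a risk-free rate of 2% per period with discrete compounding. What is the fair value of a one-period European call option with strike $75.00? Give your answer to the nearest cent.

Risk-neutral probability p = (1 + 0.02 − 0.6)/(1.05 − 0.6) = 0.4200/0.4500 = 0.9333
Terminal stock prices: S_u = 78.75, S_d = 45
Terminal payoffs (S − K): max(3.75, 0) = 3.75, max(-30, 0) = 0
Node 0 (S = 75): V_0 = 1/1.02·[0.9333·3.7500 + 0.0667·0.0000] = 3.4314

$3.43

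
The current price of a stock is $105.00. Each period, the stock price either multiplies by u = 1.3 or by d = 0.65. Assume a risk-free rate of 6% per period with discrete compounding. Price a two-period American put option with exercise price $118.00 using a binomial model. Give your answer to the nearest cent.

$23.40

Risk-neutral probability p = (1 + 0.06 − 0.65)/(1.3 − 0.65) = 0.4100/0.6500 = 0.6308
Terminal stock prices: S_uu = 177.5, S_ud = 88.73, S_dd = 44.36
Terminal payoffs (K − S): max(-59.45, 0) = 0, max(29.27, 0) = 29.27, max(73.64, 0) = 73.64
Node u (S = 136.5): continuation = 1/1.06·[0.6308·0.0000 + 0.3692·29.2750] = 10.1974; exercise value = 0.0000 ≤ continuation, so V_u = 10.1974
Node d (S = 68.25): continuation = 1/1.06·[0.6308·29.2750 + 0.3692·73.6375] = 43.0708; exercise value = 49.7500 > continuation, so V_d = 49.7500 (exercise)
Node 0 (S = 105): continuation = 1/1.06·[0.6308·10.1974 + 0.3692·49.7500] = 23.3976; exercise value = 13.0000 ≤ continuation, so V_0 = 23.3976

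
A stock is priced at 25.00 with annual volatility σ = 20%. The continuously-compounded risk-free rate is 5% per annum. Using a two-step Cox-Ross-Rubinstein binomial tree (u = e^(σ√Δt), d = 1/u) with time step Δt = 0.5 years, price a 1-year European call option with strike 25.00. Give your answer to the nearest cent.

CRR parameters: u = e^(σ√Δt) = e^(0.2·√0.5) = 1.1519, d = 1/u = 0.8681
Per-period rate: rΔt = 0.05·0.5 = 0.025, so R = e^0.025 = 1.0253
Risk-neutral probability p = (e^0.025 − 0.8681)/(1.1519 − 0.8681) = 0.1572/0.2838 = 0.5539
Terminal stock prices: S_uu = 33.17, S_ud = 25, S_dd = 18.84
Terminal payoffs (S − K): max(8.172, 0) = 8.172, max(0, 0) = 0, max(-6.159, 0) = 0
Node u (S = 28.8): V_u = e^(−0.025)·[0.5539·8.1724 + 0.4461·0.0000] = 4.4150
Node d (S = 21.7): V_d = e^(−0.025)·[0.5539·0.0000 + 0.4461·0.0000] = 0.0000
Node 0 (S = 25): V_0 = e^(−0.025)·[0.5539·4.4150 + 0.4461·0.0000] = 2.3851

2.39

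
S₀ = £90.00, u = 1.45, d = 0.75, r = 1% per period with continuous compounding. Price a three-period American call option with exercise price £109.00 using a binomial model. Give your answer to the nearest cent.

£16.54

Risk-neutral probability p = (e^0.01 − 0.75)/(1.45 − 0.75) = 0.2601/0.7000 = 0.3715
Terminal stock prices: S_uuu = 274.4, S_uud = 141.9, S_udd = 73.41, S_ddd = 37.97
Terminal payoffs (S − K): max(165.4, 0) = 165.4, max(32.92, 0) = 32.92, max(-35.59, 0) = 0, max(-71.03, 0) = 0
Node uu (S = 189.2): continuation = e^(−0.01)·[0.3715·165.3762 + 0.6285·32.9187] = 81.3096; exercise value = 80.2250 ≤ continuation, so V_uu = 81.3096
Node ud (S = 97.88): continuation = e^(−0.01)·[0.3715·32.9187 + 0.6285·0.0000] = 12.1076; exercise value = 0.0000 ≤ continuation, so V_ud = 12.1076
Node dd (S = 50.62): continuation = e^(−0.01)·[0.3715·0.0000 + 0.6285·0.0000] = 0.0000; exercise value = 0.0000 ≤ continuation, so V_dd = 0.0000
Node u (S = 130.5): continuation = e^(−0.01)·[0.3715·81.3096 + 0.6285·12.1076] = 37.4399; exercise value = 21.5000 ≤ continuation, so V_u = 37.4399
Node d (S = 67.5): continuation = e^(−0.01)·[0.3715·12.1076 + 0.6285·0.0000] = 4.4532; exercise value = 0.0000 ≤ continuation, so V_d = 4.4532
Node 0 (S = 90): continuation = e^(−0.01)·[0.3715·37.4399 + 0.6285·4.4532] = 16.5415; exercise value = 0.0000 ≤ continuation, so V_0 = 16.5415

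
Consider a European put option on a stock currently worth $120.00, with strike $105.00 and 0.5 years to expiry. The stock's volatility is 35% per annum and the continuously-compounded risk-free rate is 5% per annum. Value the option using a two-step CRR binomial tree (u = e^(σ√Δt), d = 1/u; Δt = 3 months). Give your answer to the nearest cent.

$5.14

CRR parameters: u = e^(σ√Δt) = e^(0.35·√0.25) = 1.1912, d = 1/u = 0.8395
Per-period rate: rΔt = 0.05·0.25 = 0.0125, so R = e^0.0125 = 1.0126
Risk-neutral probability p = (e^0.0125 − 0.8395)/(1.1912 − 0.8395) = 0.1731/0.3518 = 0.4921
Terminal stock prices: S_uu = 170.3, S_ud = 120, S_dd = 84.56
Terminal payoffs (K − S): max(-65.29, 0) = 0, max(-15, 0) = 0, max(20.44, 0) = 20.44
Node u (S = 142.9): V_u = e^(−0.0125)·[0.4921·0.0000 + 0.5079·0.0000] = 0.0000
Node d (S = 100.7): V_d = e^(−0.0125)·[0.4921·0.0000 + 0.5079·20.4374] = 10.2509
Node 0 (S = 120): V_0 = e^(−0.0125)·[0.4921·0.0000 + 0.5079·10.2509] = 5.1416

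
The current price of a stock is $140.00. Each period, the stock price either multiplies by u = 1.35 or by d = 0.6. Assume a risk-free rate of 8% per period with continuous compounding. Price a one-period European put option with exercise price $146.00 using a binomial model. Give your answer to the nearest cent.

Risk-neutral probability p = (e^0.08 − 0.6)/(1.35 − 0.6) = 0.4833/0.7500 = 0.6444
Terminal stock prices: S_u = 189, S_d = 84
Terminal payoffs (K − S): max(-43, 0) = 0, max(62, 0) = 62
Node 0 (S = 140): V_0 = e^(−0.08)·[0.6444·0.0000 + 0.3556·62.0000] = 20.3531

$20.35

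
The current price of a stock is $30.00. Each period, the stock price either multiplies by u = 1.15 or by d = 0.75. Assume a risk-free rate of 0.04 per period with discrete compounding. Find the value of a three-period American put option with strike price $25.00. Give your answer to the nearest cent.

$1.11

Risk-neutral probability p = (1 + 0.04 − 0.75)/(1.15 − 0.75) = 0.2900/0.4000 = 0.7250
Terminal stock prices: S_uuu = 45.63, S_uud = 29.76, S_udd = 19.41, S_ddd = 12.66
Terminal payoffs (K − S): max(-20.63, 0) = 0, max(-4.756, 0) = 0, max(5.594, 0) = 5.594, max(12.34, 0) = 12.34
Node uu (S = 39.67): continuation = 1/1.04·[0.7250·0.0000 + 0.2750·0.0000] = 0.0000; exercise value = 0.0000 ≤ continuation, so V_uu = 0.0000
Node ud (S = 25.88): continuation = 1/1.04·[0.7250·0.0000 + 0.2750·5.5938] = 1.4791; exercise value = 0.0000 ≤ continuation, so V_ud = 1.4791
Node dd (S = 16.88): continuation = 1/1.04·[0.7250·5.5938 + 0.2750·12.3438] = 7.1635; exercise value = 8.1250 > continuation, so V_dd = 8.1250 (exercise)
Node u (S = 34.5): continuation = 1/1.04·[0.7250·0.0000 + 0.2750·1.4791] = 0.3911; exercise value = 0.0000 ≤ continuation, so V_u = 0.3911
Node d (S = 22.5): continuation = 1/1.04·[0.7250·1.4791 + 0.2750·8.1250] = 3.1796; exercise value = 2.5000 ≤ continuation, so V_d = 3.1796
Node 0 (S = 30): continuation = 1/1.04·[0.7250·0.3911 + 0.2750·3.1796] = 1.1134; exercise value = 0.0000 ≤ continuation, so V_0 = 1.1134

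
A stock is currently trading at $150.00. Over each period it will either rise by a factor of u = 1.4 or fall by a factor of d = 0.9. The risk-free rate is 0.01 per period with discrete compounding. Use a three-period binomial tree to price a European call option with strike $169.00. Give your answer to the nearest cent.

$13.44

Risk-neutral probability p = (1 + 0.01 − 0.9)/(1.4 − 0.9) = 0.1100/0.5000 = 0.2200
Terminal stock prices: S_uuu = 411.6, S_uud = 264.6, S_udd = 170.1, S_ddd = 109.4
Terminal payoffs (S − K): max(242.6, 0) = 242.6, max(95.6, 0) = 95.6, max(1.1, 0) = 1.1, max(-59.65, 0) = 0
Node uu (S = 294): V_uu = 1/1.01·[0.2200·242.6000 + 0.7800·95.6000] = 126.6733
Node ud (S = 189): V_ud = 1/1.01·[0.2200·95.6000 + 0.7800·1.1000] = 21.6733
Node dd (S = 121.5): V_dd = 1/1.01·[0.2200·1.1000 + 0.7800·0.0000] = 0.2396
Node u (S = 210): V_u = 1/1.01·[0.2200·126.6733 + 0.7800·21.6733] = 44.3300
Node d (S = 135): V_d = 1/1.01·[0.2200·21.6733 + 0.7800·0.2396] = 4.9060
Node 0 (S = 150): V_0 = 1/1.01·[0.2200·44.3300 + 0.7800·4.9060] = 13.4448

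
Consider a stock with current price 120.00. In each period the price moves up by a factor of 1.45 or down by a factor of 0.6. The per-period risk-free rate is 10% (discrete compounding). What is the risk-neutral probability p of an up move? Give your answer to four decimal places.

Risk-neutral probability p = (1 + 0.1 − 0.6)/(1.45 − 0.6) = 0.5000/0.8500 = 0.5882

p = 0.5882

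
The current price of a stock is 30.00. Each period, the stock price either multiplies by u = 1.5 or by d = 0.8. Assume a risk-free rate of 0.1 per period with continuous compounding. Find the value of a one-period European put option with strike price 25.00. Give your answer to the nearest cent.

Risk-neutral probability p = (e^0.1 − 0.8)/(1.5 − 0.8) = 0.3052/0.7000 = 0.4360
Terminal stock prices: S_u = 45, S_d = 24
Terminal payoffs (K − S): max(-20, 0) = 0, max(1, 0) = 1
Node 0 (S = 30): V_0 = e^(−0.1)·[0.4360·0.0000 + 0.5640·1.0000] = 0.5104

0.51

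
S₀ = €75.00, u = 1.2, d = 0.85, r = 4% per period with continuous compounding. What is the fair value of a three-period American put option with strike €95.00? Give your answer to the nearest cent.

Risk-neutral probability p = (e^0.04 − 0.85)/(1.2 − 0.85) = 0.1908/0.3500 = 0.5452
Terminal stock prices: S_uuu = 129.6, S_uud = 91.8, S_udd = 65.02, S_ddd = 46.06
Terminal payoffs (K − S): max(-34.6, 0) = 0, max(3.2, 0) = 3.2, max(29.98, 0) = 29.98, max(48.94, 0) = 48.94
Node uu (S = 108): continuation = e^(−0.04)·[0.5452·0.0000 + 0.4548·3.2000] = 1.3984; exercise value = 0.0000 ≤ continuation, so V_uu = 1.3984
Node ud (S = 76.5): continuation = e^(−0.04)·[0.5452·3.2000 + 0.4548·29.9750] = 14.7750; exercise value = 18.5000 > continuation, so V_ud = 18.5000 (exercise)
Node dd (S = 54.19): continuation = e^(−0.04)·[0.5452·29.9750 + 0.4548·48.9406] = 37.0875; exercise value = 40.8125 > continuation, so V_dd = 40.8125 (exercise)
Node u (S = 90): continuation = e^(−0.04)·[0.5452·1.3984 + 0.4548·18.5000] = 8.8168; exercise value = 5.0000 ≤ continuation, so V_u = 8.8168
Node d (S = 63.75): continuation = e^(−0.04)·[0.5452·18.5000 + 0.4548·40.8125] = 27.5250; exercise value = 31.2500 > continuation, so V_d = 31.2500 (exercise)
Node 0 (S = 75): continuation = e^(−0.04)·[0.5452·8.8168 + 0.4548·31.2500] = 18.2742; exercise value = 20.0000 > continuation, so V_0 = 20.0000 (exercise)

€20.00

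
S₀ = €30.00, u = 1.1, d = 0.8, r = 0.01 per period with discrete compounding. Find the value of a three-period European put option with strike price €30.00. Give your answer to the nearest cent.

Risk-neutral probability p = (1 + 0.01 − 0.8)/(1.1 − 0.8) = 0.2100/0.3000 = 0.7000
Terminal stock prices: S_uuu = 39.93, S_uud = 29.04, S_udd = 21.12, S_ddd = 15.36
Terminal payoffs (K − S): max(-9.93, 0) = 0, max(0.96, 0) = 0.96, max(8.88, 0) = 8.88, max(14.64, 0) = 14.64
Node uu (S = 36.3): V_uu = 1/1.01·[0.7000·0.0000 + 0.3000·0.9600] = 0.2851
Node ud (S = 26.4): V_ud = 1/1.01·[0.7000·0.9600 + 0.3000·8.8800] = 3.3030
Node dd (S = 19.2): V_dd = 1/1.01·[0.7000·8.8800 + 0.3000·14.6400] = 10.5030
Node u (S = 33): V_u = 1/1.01·[0.7000·0.2851 + 0.3000·3.3030] = 1.1787
Node d (S = 24): V_d = 1/1.01·[0.7000·3.3030 + 0.3000·10.5030] = 5.4089
Node 0 (S = 30): V_0 = 1/1.01·[0.7000·1.1787 + 0.3000·5.4089] = 2.4235

€2.42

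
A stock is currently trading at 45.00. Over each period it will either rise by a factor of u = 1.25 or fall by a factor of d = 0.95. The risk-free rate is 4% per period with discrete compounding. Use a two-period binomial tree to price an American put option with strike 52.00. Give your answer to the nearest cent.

7.00

Risk-neutral probability p = (1 + 0.04 − 0.95)/(1.25 − 0.95) = 0.0900/0.3000 = 0.3000
Terminal stock prices: S_uu = 70.31, S_ud = 53.44, S_dd = 40.61
Terminal payoffs (K − S): max(-18.31, 0) = 0, max(-1.438, 0) = 0, max(11.39, 0) = 11.39
Node u (S = 56.25): continuation = 1/1.04·[0.3000·0.0000 + 0.7000·0.0000] = 0.0000; exercise value = 0.0000 ≤ continuation, so V_u = 0.0000
Node d (S = 42.75): continuation = 1/1.04·[0.3000·0.0000 + 0.7000·11.3875] = 7.6647; exercise value = 9.2500 > continuation, so V_d = 9.2500 (exercise)
Node 0 (S = 45): continuation = 1/1.04·[0.3000·0.0000 + 0.7000·9.2500] = 6.2260; exercise value = 7.0000 > continuation, so V_0 = 7.0000 (exercise)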